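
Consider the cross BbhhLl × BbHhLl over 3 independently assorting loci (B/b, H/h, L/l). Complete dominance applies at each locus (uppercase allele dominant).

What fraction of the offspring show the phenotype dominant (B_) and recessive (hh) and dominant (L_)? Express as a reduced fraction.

BbhhLl gametes: BhL×2, Bhl×2, bhL×2, bhl×2
BbHhLl gametes: BHL×1, BHl×1, BhL×1, Bhl×1, bHL×1, bHl×1, bhL×1, bhl×1
BbhhLl×BbHhLl grid (8·8=64): BBHhLL=2 BBHhLl=4 BBHhll=2 BBhhLL=2 BBhhLl=4 BBhhll=2 BbHhLL=4 BbHhLl=8 BbHhll=4 BbhhLL=4 BbhhLl=8 Bbhhll=4 bbHhLL=2 bbHhLl=4 bbHhll=2 bbhhLL=2 bbhhLl=4 bbhhll=2
B_ hh L_ hits 18/64; gcd=2; 18÷2/64÷2 = 9/32

P(B_ hh L_) = 9/32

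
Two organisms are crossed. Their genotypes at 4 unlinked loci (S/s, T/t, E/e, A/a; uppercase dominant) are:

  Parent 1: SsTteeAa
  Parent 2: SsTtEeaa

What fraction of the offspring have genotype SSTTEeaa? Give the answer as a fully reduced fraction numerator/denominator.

SsTteeAa gametes: STeA×2, STea×2, SteA×2, Stea×2, sTeA×2, sTea×2, steA×2, stea×2
SsTtEeaa gametes: STEa×2, STea×2, StEa×2, Stea×2, sTEa×2, sTea×2, stEa×2, stea×2
SsTteeAa×SsTtEeaa grid (16·16=256): SSTTEeAa=4 SSTTEeaa=4 SSTTeeAa=4 SSTTeeaa=4 SSTtEeAa=8 SSTtEeaa=8 SSTteeAa=8 SSTteeaa=8 SSttEeAa=4 SSttEeaa=4 SStteeAa=4 SStteeaa=4 SsTTEeAa=8 SsTTEeaa=8 SsTTeeAa=8 SsTTeeaa=8 SsTtEeAa=16 SsTtEeaa=16 SsTteeAa=16 SsTteeaa=16 SsttEeAa=8 SsttEeaa=8 SstteeAa=8 Sstteeaa=8 ssTTEeAa=4 ssTTEeaa=4 ssTTeeAa=4 ssTTeeaa=4 ssTtEeAa=8 ssTtEeaa=8 ssTteeAa=8 ssTteeaa=8 ssttEeAa=4 ssttEeaa=4 sstteeAa=4 sstteeaa=4
SSTTEeaa hits 4/256; gcd=4; 4÷4/256÷4 = 1/64

P(SSTTEeaa) = 1/64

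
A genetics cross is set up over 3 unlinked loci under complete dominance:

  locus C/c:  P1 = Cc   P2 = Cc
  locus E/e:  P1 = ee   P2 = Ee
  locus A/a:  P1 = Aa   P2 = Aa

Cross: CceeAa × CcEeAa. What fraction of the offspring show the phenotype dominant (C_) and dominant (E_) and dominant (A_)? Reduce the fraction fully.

P(C_ E_ A_) = 9/32

CceeAa gametes: CeA×2, Cea×2, ceA×2, cea×2
CcEeAa gametes: CEA×1, CEa×1, CeA×1, Cea×1, cEA×1, cEa×1, ceA×1, cea×1
CceeAa×CcEeAa grid (8·8=64): CCEeAA=2 CCEeAa=4 CCEeaa=2 CCeeAA=2 CCeeAa=4 CCeeaa=2 CcEeAA=4 CcEeAa=8 CcEeaa=4 CceeAA=4 CceeAa=8 Cceeaa=4 ccEeAA=2 ccEeAa=4 ccEeaa=2 cceeAA=2 cceeAa=4 cceeaa=2
C_ E_ A_ hits 18/64; gcd=2; 18÷2/64÷2 = 9/32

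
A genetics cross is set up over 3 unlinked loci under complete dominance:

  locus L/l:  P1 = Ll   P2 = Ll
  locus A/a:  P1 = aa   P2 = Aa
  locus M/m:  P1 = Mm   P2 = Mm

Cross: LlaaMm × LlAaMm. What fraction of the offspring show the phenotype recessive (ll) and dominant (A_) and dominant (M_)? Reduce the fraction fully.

P(ll A_ M_) = 3/32

LlaaMm gametes: LaM×2, Lam×2, laM×2, lam×2
LlAaMm gametes: LAM×1, LAm×1, LaM×1, Lam×1, lAM×1, lAm×1, laM×1, lam×1
LlaaMm×LlAaMm grid (8·8=64): LLAaMM=2 LLAaMm=4 LLAamm=2 LLaaMM=2 LLaaMm=4 LLaamm=2 LlAaMM=4 LlAaMm=8 LlAamm=4 LlaaMM=4 LlaaMm=8 Llaamm=4 llAaMM=2 llAaMm=4 llAamm=2 llaaMM=2 llaaMm=4 llaamm=2
ll A_ M_ hits 6/64; gcd=2; 6÷2/64÷2 = 3/32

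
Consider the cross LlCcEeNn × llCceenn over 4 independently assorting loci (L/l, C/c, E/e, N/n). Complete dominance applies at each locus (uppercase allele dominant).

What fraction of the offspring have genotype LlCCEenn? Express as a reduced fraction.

LlCcEeNn gametes: LCEN×1, LCEn×1, LCeN×1, LCen×1, LcEN×1, LcEn×1, LceN×1, Lcen×1, lCEN×1, lCEn×1, lCeN×1, lCen×1, lcEN×1, lcEn×1, lceN×1, lcen×1
llCceenn gametes: lCen×8, lcen×8
LlCcEeNn×llCceenn grid (16·16=256): LlCCEeNn=8 LlCCEenn=8 LlCCeeNn=8 LlCCeenn=8 LlCcEeNn=16 LlCcEenn=16 LlCceeNn=16 LlCceenn=16 LlccEeNn=8 LlccEenn=8 LlcceeNn=8 Llcceenn=8 llCCEeNn=8 llCCEenn=8 llCCeeNn=8 llCCeenn=8 llCcEeNn=16 llCcEenn=16 llCceeNn=16 llCceenn=16 llccEeNn=8 llccEenn=8 llcceeNn=8 llcceenn=8
LlCCEenn hits 8/256; gcd=8; 8÷8/256÷8 = 1/32

P(LlCCEenn) = 1/32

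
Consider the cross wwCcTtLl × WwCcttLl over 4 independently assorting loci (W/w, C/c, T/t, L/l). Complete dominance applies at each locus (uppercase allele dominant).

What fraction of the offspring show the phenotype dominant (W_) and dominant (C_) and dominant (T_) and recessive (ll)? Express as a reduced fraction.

wwCcTtLl gametes: wCTL×2, wCTl×2, wCtL×2, wCtl×2, wcTL×2, wcTl×2, wctL×2, wctl×2
WwCcttLl gametes: WCtL×2, WCtl×2, WctL×2, Wctl×2, wCtL×2, wCtl×2, wctL×2, wctl×2
wwCcTtLl×WwCcttLl grid (16·16=256): WwCCTtLL=4 WwCCTtLl=8 WwCCTtll=4 WwCCttLL=4 WwCCttLl=8 WwCCttll=4 WwCcTtLL=8 WwCcTtLl=16 WwCcTtll=8 WwCcttLL=8 WwCcttLl=16 WwCcttll=8 WwccTtLL=4 WwccTtLl=8 WwccTtll=4 WwccttLL=4 WwccttLl=8 Wwccttll=4 wwCCTtLL=4 wwCCTtLl=8 wwCCTtll=4 wwCCttLL=4 wwCCttLl=8 wwCCttll=4 wwCcTtLL=8 wwCcTtLl=16 wwCcTtll=8 wwCcttLL=8 wwCcttLl=16 wwCcttll=8 wwccTtLL=4 wwccTtLl=8 wwccTtll=4 wwccttLL=4 wwccttLl=8 wwccttll=4
W_ C_ T_ ll hits 12/256; gcd=4; 12÷4/256÷4 = 3/64

P(W_ C_ T_ ll) = 3/64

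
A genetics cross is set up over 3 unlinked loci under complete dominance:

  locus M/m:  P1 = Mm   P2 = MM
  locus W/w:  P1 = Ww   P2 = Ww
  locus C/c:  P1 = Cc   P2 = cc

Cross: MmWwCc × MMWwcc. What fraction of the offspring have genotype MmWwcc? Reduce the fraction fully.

MmWwCc gametes: MWC×1, MWc×1, MwC×1, Mwc×1, mWC×1, mWc×1, mwC×1, mwc×1
MMWwcc gametes: MWc×4, Mwc×4
MmWwCc×MMWwcc grid (8·8=64): MMWWCc=4 MMWWcc=4 MMWwCc=8 MMWwcc=8 MMwwCc=4 MMwwcc=4 MmWWCc=4 MmWWcc=4 MmWwCc=8 MmWwcc=8 MmwwCc=4 Mmwwcc=4
MmWwcc hits 8/64; gcd=8; 8÷8/64÷8 = 1/8

P(MmWwcc) = 1/8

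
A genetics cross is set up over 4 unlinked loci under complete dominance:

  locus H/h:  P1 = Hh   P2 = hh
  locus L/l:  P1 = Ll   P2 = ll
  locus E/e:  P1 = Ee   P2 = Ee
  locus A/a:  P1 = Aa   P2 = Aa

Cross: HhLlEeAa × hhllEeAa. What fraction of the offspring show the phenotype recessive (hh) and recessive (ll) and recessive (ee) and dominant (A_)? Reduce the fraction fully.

P(hh ll ee A_) = 3/64

HhLlEeAa gametes: HLEA×1, HLEa×1, HLeA×1, HLea×1, HlEA×1, HlEa×1, HleA×1, Hlea×1, hLEA×1, hLEa×1, hLeA×1, hLea×1, hlEA×1, hlEa×1, hleA×1, hlea×1
hhllEeAa gametes: hlEA×4, hlEa×4, hleA×4, hlea×4
HhLlEeAa×hhllEeAa grid (16·16=256): HhLlEEAA=4 HhLlEEAa=8 HhLlEEaa=4 HhLlEeAA=8 HhLlEeAa=16 HhLlEeaa=8 HhLleeAA=4 HhLleeAa=8 HhLleeaa=4 HhllEEAA=4 HhllEEAa=8 HhllEEaa=4 HhllEeAA=8 HhllEeAa=16 HhllEeaa=8 HhlleeAA=4 HhlleeAa=8 Hhlleeaa=4 hhLlEEAA=4 hhLlEEAa=8 hhLlEEaa=4 hhLlEeAA=8 hhLlEeAa=16 hhLlEeaa=8 hhLleeAA=4 hhLleeAa=8 hhLleeaa=4 hhllEEAA=4 hhllEEAa=8 hhllEEaa=4 hhllEeAA=8 hhllEeAa=16 hhllEeaa=8 hhlleeAA=4 hhlleeAa=8 hhlleeaa=4
hh ll ee A_ hits 12/256; gcd=4; 12÷4/256÷4 = 3/64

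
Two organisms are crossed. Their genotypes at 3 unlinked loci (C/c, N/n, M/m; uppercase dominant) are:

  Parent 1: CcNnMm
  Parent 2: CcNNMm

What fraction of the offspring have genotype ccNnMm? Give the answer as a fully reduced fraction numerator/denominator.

CcNnMm gametes: CNM×1, CNm×1, CnM×1, Cnm×1, cNM×1, cNm×1, cnM×1, cnm×1
CcNNMm gametes: CNM×2, CNm×2, cNM×2, cNm×2
CcNnMm×CcNNMm grid (8·8=64): CCNNMM=2 CCNNMm=4 CCNNmm=2 CCNnMM=2 CCNnMm=4 CCNnmm=2 CcNNMM=4 CcNNMm=8 CcNNmm=4 CcNnMM=4 CcNnMm=8 CcNnmm=4 ccNNMM=2 ccNNMm=4 ccNNmm=2 ccNnMM=2 ccNnMm=4 ccNnmm=2
ccNnMm hits 4/64; gcd=4; 4÷4/64÷4 = 1/16

P(ccNnMm) = 1/16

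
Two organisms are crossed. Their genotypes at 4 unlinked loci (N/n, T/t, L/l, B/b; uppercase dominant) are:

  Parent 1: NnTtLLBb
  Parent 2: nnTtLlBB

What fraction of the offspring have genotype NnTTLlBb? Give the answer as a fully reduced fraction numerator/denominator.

P(NnTTLlBb) = 1/32

NnTtLLBb gametes: NTLB×2, NTLb×2, NtLB×2, NtLb×2, nTLB×2, nTLb×2, ntLB×2, ntLb×2
nnTtLlBB gametes: nTLB×4, nTlB×4, ntLB×4, ntlB×4
NnTtLLBb×nnTtLlBB grid (16·16=256): NnTTLLBB=8 NnTTLLBb=8 NnTTLlBB=8 NnTTLlBb=8 NnTtLLBB=16 NnTtLLBb=16 NnTtLlBB=16 NnTtLlBb=16 NnttLLBB=8 NnttLLBb=8 NnttLlBB=8 NnttLlBb=8 nnTTLLBB=8 nnTTLLBb=8 nnTTLlBB=8 nnTTLlBb=8 nnTtLLBB=16 nnTtLLBb=16 nnTtLlBB=16 nnTtLlBb=16 nnttLLBB=8 nnttLLBb=8 nnttLlBB=8 nnttLlBb=8
NnTTLlBb hits 8/256; gcd=8; 8÷8/256÷8 = 1/32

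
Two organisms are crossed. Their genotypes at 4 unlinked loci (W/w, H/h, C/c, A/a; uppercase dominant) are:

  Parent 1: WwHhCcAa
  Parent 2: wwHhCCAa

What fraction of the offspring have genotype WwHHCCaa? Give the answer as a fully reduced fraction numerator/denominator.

P(WwHHCCaa) = 1/64

WwHhCcAa gametes: WHCA×1, WHCa×1, WHcA×1, WHca×1, WhCA×1, WhCa×1, WhcA×1, Whca×1, wHCA×1, wHCa×1, wHcA×1, wHca×1, whCA×1, whCa×1, whcA×1, whca×1
wwHhCCAa gametes: wHCA×4, wHCa×4, whCA×4, whCa×4
WwHhCcAa×wwHhCCAa grid (16·16=256): WwHHCCAA=4 WwHHCCAa=8 WwHHCCaa=4 WwHHCcAA=4 WwHHCcAa=8 WwHHCcaa=4 WwHhCCAA=8 WwHhCCAa=16 WwHhCCaa=8 WwHhCcAA=8 WwHhCcAa=16 WwHhCcaa=8 WwhhCCAA=4 WwhhCCAa=8 WwhhCCaa=4 WwhhCcAA=4 WwhhCcAa=8 WwhhCcaa=4 wwHHCCAA=4 wwHHCCAa=8 wwHHCCaa=4 wwHHCcAA=4 wwHHCcAa=8 wwHHCcaa=4 wwHhCCAA=8 wwHhCCAa=16 wwHhCCaa=8 wwHhCcAA=8 wwHhCcAa=16 wwHhCcaa=8 wwhhCCAA=4 wwhhCCAa=8 wwhhCCaa=4 wwhhCcAA=4 wwhhCcAa=8 wwhhCcaa=4
WwHHCCaa hits 4/256; gcd=4; 4÷4/256÷4 = 1/64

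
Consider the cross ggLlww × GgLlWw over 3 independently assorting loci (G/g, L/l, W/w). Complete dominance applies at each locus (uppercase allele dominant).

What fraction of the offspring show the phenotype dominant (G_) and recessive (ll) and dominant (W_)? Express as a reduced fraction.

P(G_ ll W_) = 1/16

ggLlww gametes: gLw×4, glw×4
GgLlWw gametes: GLW×1, GLw×1, GlW×1, Glw×1, gLW×1, gLw×1, glW×1, glw×1
ggLlww×GgLlWw grid (8·8=64): GgLLWw=4 GgLLww=4 GgLlWw=8 GgLlww=8 GgllWw=4 Ggllww=4 ggLLWw=4 ggLLww=4 ggLlWw=8 ggLlww=8 ggllWw=4 ggllww=4
G_ ll W_ hits 4/64; gcd=4; 4÷4/64÷4 = 1/16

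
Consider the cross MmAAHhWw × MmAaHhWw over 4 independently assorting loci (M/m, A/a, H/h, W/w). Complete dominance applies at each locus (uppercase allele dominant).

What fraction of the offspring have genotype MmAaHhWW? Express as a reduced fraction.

P(MmAaHhWW) = 1/32

MmAAHhWw gametes: MAHW×2, MAHw×2, MAhW×2, MAhw×2, mAHW×2, mAHw×2, mAhW×2, mAhw×2
MmAaHhWw gametes: MAHW×1, MAHw×1, MAhW×1, MAhw×1, MaHW×1, MaHw×1, MahW×1, Mahw×1, mAHW×1, mAHw×1, mAhW×1, mAhw×1, maHW×1, maHw×1, mahW×1, mahw×1
MmAAHhWw×MmAaHhWw grid (16·16=256): MMAAHHWW=2 MMAAHHWw=4 MMAAHHww=2 MMAAHhWW=4 MMAAHhWw=8 MMAAHhww=4 MMAAhhWW=2 MMAAhhWw=4 MMAAhhww=2 MMAaHHWW=2 MMAaHHWw=4 MMAaHHww=2 MMAaHhWW=4 MMAaHhWw=8 MMAaHhww=4 MMAahhWW=2 MMAahhWw=4 MMAahhww=2 MmAAHHWW=4 MmAAHHWw=8 MmAAHHww=4 MmAAHhWW=8 MmAAHhWw=16 MmAAHhww=8 MmAAhhWW=4 MmAAhhWw=8 MmAAhhww=4 MmAaHHWW=4 MmAaHHWw=8 MmAaHHww=4 MmAaHhWW=8 MmAaHhWw=16 MmAaHhww=8 MmAahhWW=4 MmAahhWw=8 MmAahhww=4 mmAAHHWW=2 mmAAHHWw=4 mmAAHHww=2 mmAAHhWW=4 mmAAHhWw=8 mmAAHhww=4 mmAAhhWW=2 mmAAhhWw=4 mmAAhhww=2 mmAaHHWW=2 mmAaHHWw=4 mmAaHHww=2 mmAaHhWW=4 mmAaHhWw=8 mmAaHhww=4 mmAahhWW=2 mmAahhWw=4 mmAahhww=2
MmAaHhWW hits 8/256; gcd=8; 8÷8/256÷8 = 1/32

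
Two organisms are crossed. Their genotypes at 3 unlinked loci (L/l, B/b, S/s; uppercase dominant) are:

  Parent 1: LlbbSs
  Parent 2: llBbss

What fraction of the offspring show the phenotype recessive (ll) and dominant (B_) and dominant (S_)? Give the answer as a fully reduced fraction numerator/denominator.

P(ll B_ S_) = 1/8

LlbbSs gametes: LbS×2, Lbs×2, lbS×2, lbs×2
llBbss gametes: lBs×4, lbs×4
LlbbSs×llBbss grid (8·8=64): LlBbSs=8 LlBbss=8 LlbbSs=8 Llbbss=8 llBbSs=8 llBbss=8 llbbSs=8 llbbss=8
ll B_ S_ hits 8/64; gcd=8; 8÷8/64÷8 = 1/8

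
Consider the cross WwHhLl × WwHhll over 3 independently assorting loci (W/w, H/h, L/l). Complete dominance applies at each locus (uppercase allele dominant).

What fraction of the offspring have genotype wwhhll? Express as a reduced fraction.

WwHhLl gametes: WHL×1, WHl×1, WhL×1, Whl×1, wHL×1, wHl×1, whL×1, whl×1
WwHhll gametes: WHl×2, Whl×2, wHl×2, whl×2
WwHhLl×WwHhll grid (8·8=64): WWHHLl=2 WWHHll=2 WWHhLl=4 WWHhll=4 WWhhLl=2 WWhhll=2 WwHHLl=4 WwHHll=4 WwHhLl=8 WwHhll=8 WwhhLl=4 Wwhhll=4 wwHHLl=2 wwHHll=2 wwHhLl=4 wwHhll=4 wwhhLl=2 wwhhll=2
wwhhll hits 2/64; gcd=2; 2÷2/64÷2 = 1/32

P(wwhhll) = 1/32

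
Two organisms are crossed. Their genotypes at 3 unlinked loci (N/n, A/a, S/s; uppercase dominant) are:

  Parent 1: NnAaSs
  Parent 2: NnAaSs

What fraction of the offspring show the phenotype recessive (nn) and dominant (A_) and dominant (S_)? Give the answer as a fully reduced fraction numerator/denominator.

NnAaSs gametes: NAS×1, NAs×1, NaS×1, Nas×1, nAS×1, nAs×1, naS×1, nas×1
NnAaSs gametes: NAS×1, NAs×1, NaS×1, Nas×1, nAS×1, nAs×1, naS×1, nas×1
NnAaSs×NnAaSs grid (8·8=64): NNAASS=1 NNAASs=2 NNAAss=1 NNAaSS=2 NNAaSs=4 NNAass=2 NNaaSS=1 NNaaSs=2 NNaass=1 NnAASS=2 NnAASs=4 NnAAss=2 NnAaSS=4 NnAaSs=8 NnAass=4 NnaaSS=2 NnaaSs=4 Nnaass=2 nnAASS=1 nnAASs=2 nnAAss=1 nnAaSS=2 nnAaSs=4 nnAass=2 nnaaSS=1 nnaaSs=2 nnaass=1
nn A_ S_ hits 9/64; gcd=1; 9÷1/64÷1 = 9/64

P(nn A_ S_) = 9/64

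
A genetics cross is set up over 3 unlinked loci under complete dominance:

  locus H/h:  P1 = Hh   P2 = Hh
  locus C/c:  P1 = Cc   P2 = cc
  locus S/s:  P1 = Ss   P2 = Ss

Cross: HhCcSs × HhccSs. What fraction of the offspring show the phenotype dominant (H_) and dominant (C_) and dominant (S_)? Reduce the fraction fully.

HhCcSs gametes: HCS×1, HCs×1, HcS×1, Hcs×1, hCS×1, hCs×1, hcS×1, hcs×1
HhccSs gametes: HcS×2, Hcs×2, hcS×2, hcs×2
HhCcSs×HhccSs grid (8·8=64): HHCcSS=2 HHCcSs=4 HHCcss=2 HHccSS=2 HHccSs=4 HHccss=2 HhCcSS=4 HhCcSs=8 HhCcss=4 HhccSS=4 HhccSs=8 Hhccss=4 hhCcSS=2 hhCcSs=4 hhCcss=2 hhccSS=2 hhccSs=4 hhccss=2
H_ C_ S_ hits 18/64; gcd=2; 18÷2/64÷2 = 9/32

P(H_ C_ S_) = 9/32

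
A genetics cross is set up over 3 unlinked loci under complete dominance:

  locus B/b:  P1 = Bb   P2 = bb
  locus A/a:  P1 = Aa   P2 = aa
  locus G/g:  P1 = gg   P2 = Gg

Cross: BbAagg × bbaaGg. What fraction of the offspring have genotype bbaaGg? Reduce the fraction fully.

P(bbaaGg) = 1/8

BbAagg gametes: BAg×2, Bag×2, bAg×2, bag×2
bbaaGg gametes: baG×4, bag×4
BbAagg×bbaaGg grid (8·8=64): BbAaGg=8 BbAagg=8 BbaaGg=8 Bbaagg=8 bbAaGg=8 bbAagg=8 bbaaGg=8 bbaagg=8
bbaaGg hits 8/64; gcd=8; 8÷8/64÷8 = 1/8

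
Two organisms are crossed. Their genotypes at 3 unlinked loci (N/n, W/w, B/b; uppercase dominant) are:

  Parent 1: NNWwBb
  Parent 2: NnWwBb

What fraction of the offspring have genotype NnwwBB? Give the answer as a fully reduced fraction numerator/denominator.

NNWwBb gametes: NWB×2, NWb×2, NwB×2, Nwb×2
NnWwBb gametes: NWB×1, NWb×1, NwB×1, Nwb×1, nWB×1, nWb×1, nwB×1, nwb×1
NNWwBb×NnWwBb grid (8·8=64): NNWWBB=2 NNWWBb=4 NNWWbb=2 NNWwBB=4 NNWwBb=8 NNWwbb=4 NNwwBB=2 NNwwBb=4 NNwwbb=2 NnWWBB=2 NnWWBb=4 NnWWbb=2 NnWwBB=4 NnWwBb=8 NnWwbb=4 NnwwBB=2 NnwwBb=4 Nnwwbb=2
NnwwBB hits 2/64; gcd=2; 2÷2/64÷2 = 1/32

P(NnwwBB) = 1/32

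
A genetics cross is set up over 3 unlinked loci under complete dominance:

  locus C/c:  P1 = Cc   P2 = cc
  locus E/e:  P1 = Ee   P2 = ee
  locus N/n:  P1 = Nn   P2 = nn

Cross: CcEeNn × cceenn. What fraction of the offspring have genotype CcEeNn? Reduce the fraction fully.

P(CcEeNn) = 1/8

CcEeNn gametes: CEN×1, CEn×1, CeN×1, Cen×1, cEN×1, cEn×1, ceN×1, cen×1
cceenn gametes: cen×8
CcEeNn×cceenn grid (8·8=64): CcEeNn=8 CcEenn=8 CceeNn=8 Cceenn=8 ccEeNn=8 ccEenn=8 cceeNn=8 cceenn=8
CcEeNn hits 8/64; gcd=8; 8÷8/64÷8 = 1/8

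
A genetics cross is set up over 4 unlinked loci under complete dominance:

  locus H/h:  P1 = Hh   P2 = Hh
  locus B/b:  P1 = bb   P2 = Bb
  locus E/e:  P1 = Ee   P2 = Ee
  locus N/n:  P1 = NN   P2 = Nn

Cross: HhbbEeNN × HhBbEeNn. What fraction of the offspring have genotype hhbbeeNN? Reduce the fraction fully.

P(hhbbeeNN) = 1/64

HhbbEeNN gametes: HbEN×4, HbeN×4, hbEN×4, hbeN×4
HhBbEeNn gametes: HBEN×1, HBEn×1, HBeN×1, HBen×1, HbEN×1, HbEn×1, HbeN×1, Hben×1, hBEN×1, hBEn×1, hBeN×1, hBen×1, hbEN×1, hbEn×1, hbeN×1, hben×1
HhbbEeNN×HhBbEeNn grid (16·16=256): HHBbEENN=4 HHBbEENn=4 HHBbEeNN=8 HHBbEeNn=8 HHBbeeNN=4 HHBbeeNn=4 HHbbEENN=4 HHbbEENn=4 HHbbEeNN=8 HHbbEeNn=8 HHbbeeNN=4 HHbbeeNn=4 HhBbEENN=8 HhBbEENn=8 HhBbEeNN=16 HhBbEeNn=16 HhBbeeNN=8 HhBbeeNn=8 HhbbEENN=8 HhbbEENn=8 HhbbEeNN=16 HhbbEeNn=16 HhbbeeNN=8 HhbbeeNn=8 hhBbEENN=4 hhBbEENn=4 hhBbEeNN=8 hhBbEeNn=8 hhBbeeNN=4 hhBbeeNn=4 hhbbEENN=4 hhbbEENn=4 hhbbEeNN=8 hhbbEeNn=8 hhbbeeNN=4 hhbbeeNn=4
hhbbeeNN hits 4/256; gcd=4; 4÷4/256÷4 = 1/64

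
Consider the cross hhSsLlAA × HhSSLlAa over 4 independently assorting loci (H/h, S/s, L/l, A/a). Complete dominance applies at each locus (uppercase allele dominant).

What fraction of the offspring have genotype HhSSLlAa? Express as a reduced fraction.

hhSsLlAA gametes: hSLA×4, hSlA×4, hsLA×4, hslA×4
HhSSLlAa gametes: HSLA×2, HSLa×2, HSlA×2, HSla×2, hSLA×2, hSLa×2, hSlA×2, hSla×2
hhSsLlAA×HhSSLlAa grid (16·16=256): HhSSLLAA=8 HhSSLLAa=8 HhSSLlAA=16 HhSSLlAa=16 HhSSllAA=8 HhSSllAa=8 HhSsLLAA=8 HhSsLLAa=8 HhSsLlAA=16 HhSsLlAa=16 HhSsllAA=8 HhSsllAa=8 hhSSLLAA=8 hhSSLLAa=8 hhSSLlAA=16 hhSSLlAa=16 hhSSllAA=8 hhSSllAa=8 hhSsLLAA=8 hhSsLLAa=8 hhSsLlAA=16 hhSsLlAa=16 hhSsllAA=8 hhSsllAa=8
HhSSLlAa hits 16/256; gcd=16; 16÷16/256÷16 = 1/16

P(HhSSLlAa) = 1/16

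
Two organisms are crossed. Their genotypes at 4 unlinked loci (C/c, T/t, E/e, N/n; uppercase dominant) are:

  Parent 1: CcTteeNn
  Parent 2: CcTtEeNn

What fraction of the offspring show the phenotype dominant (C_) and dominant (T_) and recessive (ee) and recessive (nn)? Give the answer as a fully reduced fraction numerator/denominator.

CcTteeNn gametes: CTeN×2, CTen×2, CteN×2, Cten×2, cTeN×2, cTen×2, cteN×2, cten×2
CcTtEeNn gametes: CTEN×1, CTEn×1, CTeN×1, CTen×1, CtEN×1, CtEn×1, CteN×1, Cten×1, cTEN×1, cTEn×1, cTeN×1, cTen×1, ctEN×1, ctEn×1, cteN×1, cten×1
CcTteeNn×CcTtEeNn grid (16·16=256): CCTTEeNN=2 CCTTEeNn=4 CCTTEenn=2 CCTTeeNN=2 CCTTeeNn=4 CCTTeenn=2 CCTtEeNN=4 CCTtEeNn=8 CCTtEenn=4 CCTteeNN=4 CCTteeNn=8 CCTteenn=4 CCttEeNN=2 CCttEeNn=4 CCttEenn=2 CCtteeNN=2 CCtteeNn=4 CCtteenn=2 CcTTEeNN=4 CcTTEeNn=8 CcTTEenn=4 CcTTeeNN=4 CcTTeeNn=8 CcTTeenn=4 CcTtEeNN=8 CcTtEeNn=16 CcTtEenn=8 CcTteeNN=8 CcTteeNn=16 CcTteenn=8 CcttEeNN=4 CcttEeNn=8 CcttEenn=4 CctteeNN=4 CctteeNn=8 Cctteenn=4 ccTTEeNN=2 ccTTEeNn=4 ccTTEenn=2 ccTTeeNN=2 ccTTeeNn=4 ccTTeenn=2 ccTtEeNN=4 ccTtEeNn=8 ccTtEenn=4 ccTteeNN=4 ccTteeNn=8 ccTteenn=4 ccttEeNN=2 ccttEeNn=4 ccttEenn=2 cctteeNN=2 cctteeNn=4 cctteenn=2
C_ T_ ee nn hits 18/256; gcd=2; 18÷2/256÷2 = 9/128

P(C_ T_ ee nn) = 9/128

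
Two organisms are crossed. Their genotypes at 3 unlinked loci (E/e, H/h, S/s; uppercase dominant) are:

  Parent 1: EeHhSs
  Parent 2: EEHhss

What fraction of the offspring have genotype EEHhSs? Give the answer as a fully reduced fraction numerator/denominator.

EeHhSs gametes: EHS×1, EHs×1, EhS×1, Ehs×1, eHS×1, eHs×1, ehS×1, ehs×1
EEHhss gametes: EHs×4, Ehs×4
EeHhSs×EEHhss grid (8·8=64): EEHHSs=4 EEHHss=4 EEHhSs=8 EEHhss=8 EEhhSs=4 EEhhss=4 EeHHSs=4 EeHHss=4 EeHhSs=8 EeHhss=8 EehhSs=4 Eehhss=4
EEHhSs hits 8/64; gcd=8; 8÷8/64÷8 = 1/8

P(EEHhSs) = 1/8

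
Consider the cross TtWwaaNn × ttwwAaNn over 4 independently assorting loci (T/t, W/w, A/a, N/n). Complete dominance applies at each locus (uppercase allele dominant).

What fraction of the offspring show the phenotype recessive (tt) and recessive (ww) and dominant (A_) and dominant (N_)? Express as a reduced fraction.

TtWwaaNn gametes: TWaN×2, TWan×2, TwaN×2, Twan×2, tWaN×2, tWan×2, twaN×2, twan×2
ttwwAaNn gametes: twAN×4, twAn×4, twaN×4, twan×4
TtWwaaNn×ttwwAaNn grid (16·16=256): TtWwAaNN=8 TtWwAaNn=16 TtWwAann=8 TtWwaaNN=8 TtWwaaNn=16 TtWwaann=8 TtwwAaNN=8 TtwwAaNn=16 TtwwAann=8 TtwwaaNN=8 TtwwaaNn=16 Ttwwaann=8 ttWwAaNN=8 ttWwAaNn=16 ttWwAann=8 ttWwaaNN=8 ttWwaaNn=16 ttWwaann=8 ttwwAaNN=8 ttwwAaNn=16 ttwwAann=8 ttwwaaNN=8 ttwwaaNn=16 ttwwaann=8
tt ww A_ N_ hits 24/256; gcd=8; 24÷8/256÷8 = 3/32

P(tt ww A_ N_) = 3/32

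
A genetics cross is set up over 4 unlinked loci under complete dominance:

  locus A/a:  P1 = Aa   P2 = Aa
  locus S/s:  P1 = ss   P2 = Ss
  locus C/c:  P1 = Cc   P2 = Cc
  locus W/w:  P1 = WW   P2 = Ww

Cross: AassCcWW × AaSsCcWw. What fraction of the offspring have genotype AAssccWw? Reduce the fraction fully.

AassCcWW gametes: AsCW×4, AscW×4, asCW×4, ascW×4
AaSsCcWw gametes: ASCW×1, ASCw×1, AScW×1, AScw×1, AsCW×1, AsCw×1, AscW×1, Ascw×1, aSCW×1, aSCw×1, aScW×1, aScw×1, asCW×1, asCw×1, ascW×1, ascw×1
AassCcWW×AaSsCcWw grid (16·16=256): AASsCCWW=4 AASsCCWw=4 AASsCcWW=8 AASsCcWw=8 AASsccWW=4 AASsccWw=4 AAssCCWW=4 AAssCCWw=4 AAssCcWW=8 AAssCcWw=8 AAssccWW=4 AAssccWw=4 AaSsCCWW=8 AaSsCCWw=8 AaSsCcWW=16 AaSsCcWw=16 AaSsccWW=8 AaSsccWw=8 AassCCWW=8 AassCCWw=8 AassCcWW=16 AassCcWw=16 AassccWW=8 AassccWw=8 aaSsCCWW=4 aaSsCCWw=4 aaSsCcWW=8 aaSsCcWw=8 aaSsccWW=4 aaSsccWw=4 aassCCWW=4 aassCCWw=4 aassCcWW=8 aassCcWw=8 aassccWW=4 aassccWw=4
AAssccWw hits 4/256; gcd=4; 4÷4/256÷4 = 1/64

P(AAssccWw) = 1/64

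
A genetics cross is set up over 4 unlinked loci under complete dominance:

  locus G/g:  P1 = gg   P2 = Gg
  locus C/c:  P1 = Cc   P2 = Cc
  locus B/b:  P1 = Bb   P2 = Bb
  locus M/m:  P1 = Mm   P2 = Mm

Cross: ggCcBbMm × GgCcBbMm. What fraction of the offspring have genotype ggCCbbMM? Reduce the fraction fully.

ggCcBbMm gametes: gCBM×2, gCBm×2, gCbM×2, gCbm×2, gcBM×2, gcBm×2, gcbM×2, gcbm×2
GgCcBbMm gametes: GCBM×1, GCBm×1, GCbM×1, GCbm×1, GcBM×1, GcBm×1, GcbM×1, Gcbm×1, gCBM×1, gCBm×1, gCbM×1, gCbm×1, gcBM×1, gcBm×1, gcbM×1, gcbm×1
ggCcBbMm×GgCcBbMm grid (16·16=256): GgCCBBMM=2 GgCCBBMm=4 GgCCBBmm=2 GgCCBbMM=4 GgCCBbMm=8 GgCCBbmm=4 GgCCbbMM=2 GgCCbbMm=4 GgCCbbmm=2 GgCcBBMM=4 GgCcBBMm=8 GgCcBBmm=4 GgCcBbMM=8 GgCcBbMm=16 GgCcBbmm=8 GgCcbbMM=4 GgCcbbMm=8 GgCcbbmm=4 GgccBBMM=2 GgccBBMm=4 GgccBBmm=2 GgccBbMM=4 GgccBbMm=8 GgccBbmm=4 GgccbbMM=2 GgccbbMm=4 Ggccbbmm=2 ggCCBBMM=2 ggCCBBMm=4 ggCCBBmm=2 ggCCBbMM=4 ggCCBbMm=8 ggCCBbmm=4 ggCCbbMM=2 ggCCbbMm=4 ggCCbbmm=2 ggCcBBMM=4 ggCcBBMm=8 ggCcBBmm=4 ggCcBbMM=8 ggCcBbMm=16 ggCcBbmm=8 ggCcbbMM=4 ggCcbbMm=8 ggCcbbmm=4 ggccBBMM=2 ggccBBMm=4 ggccBBmm=2 ggccBbMM=4 ggccBbMm=8 ggccBbmm=4 ggccbbMM=2 ggccbbMm=4 ggccbbmm=2
ggCCbbMM hits 2/256; gcd=2; 2÷2/256÷2 = 1/128

P(ggCCbbMM) = 1/128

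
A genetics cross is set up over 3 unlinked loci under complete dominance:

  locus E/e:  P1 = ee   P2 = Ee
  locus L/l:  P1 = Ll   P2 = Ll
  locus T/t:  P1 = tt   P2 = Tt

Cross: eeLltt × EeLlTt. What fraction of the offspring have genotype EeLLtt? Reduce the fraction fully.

P(EeLLtt) = 1/16

eeLltt gametes: eLt×4, elt×4
EeLlTt gametes: ELT×1, ELt×1, ElT×1, Elt×1, eLT×1, eLt×1, elT×1, elt×1
eeLltt×EeLlTt grid (8·8=64): EeLLTt=4 EeLLtt=4 EeLlTt=8 EeLltt=8 EellTt=4 Eelltt=4 eeLLTt=4 eeLLtt=4 eeLlTt=8 eeLltt=8 eellTt=4 eelltt=4
EeLLtt hits 4/64; gcd=4; 4÷4/64÷4 = 1/16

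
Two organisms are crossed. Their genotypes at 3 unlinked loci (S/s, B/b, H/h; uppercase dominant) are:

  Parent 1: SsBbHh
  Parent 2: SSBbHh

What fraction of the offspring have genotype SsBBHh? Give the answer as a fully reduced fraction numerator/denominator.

P(SsBBHh) = 1/16

SsBbHh gametes: SBH×1, SBh×1, SbH×1, Sbh×1, sBH×1, sBh×1, sbH×1, sbh×1
SSBbHh gametes: SBH×2, SBh×2, SbH×2, Sbh×2
SsBbHh×SSBbHh grid (8·8=64): SSBBHH=2 SSBBHh=4 SSBBhh=2 SSBbHH=4 SSBbHh=8 SSBbhh=4 SSbbHH=2 SSbbHh=4 SSbbhh=2 SsBBHH=2 SsBBHh=4 SsBBhh=2 SsBbHH=4 SsBbHh=8 SsBbhh=4 SsbbHH=2 SsbbHh=4 Ssbbhh=2
SsBBHh hits 4/64; gcd=4; 4÷4/64÷4 = 1/16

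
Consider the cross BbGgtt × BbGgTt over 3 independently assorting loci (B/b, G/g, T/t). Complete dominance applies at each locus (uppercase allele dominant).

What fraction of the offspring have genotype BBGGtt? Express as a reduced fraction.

BbGgtt gametes: BGt×2, Bgt×2, bGt×2, bgt×2
BbGgTt gametes: BGT×1, BGt×1, BgT×1, Bgt×1, bGT×1, bGt×1, bgT×1, bgt×1
BbGgtt×BbGgTt grid (8·8=64): BBGGTt=2 BBGGtt=2 BBGgTt=4 BBGgtt=4 BBggTt=2 BBggtt=2 BbGGTt=4 BbGGtt=4 BbGgTt=8 BbGgtt=8 BbggTt=4 Bbggtt=4 bbGGTt=2 bbGGtt=2 bbGgTt=4 bbGgtt=4 bbggTt=2 bbggtt=2
BBGGtt hits 2/64; gcd=2; 2÷2/64÷2 = 1/32

P(BBGGtt) = 1/32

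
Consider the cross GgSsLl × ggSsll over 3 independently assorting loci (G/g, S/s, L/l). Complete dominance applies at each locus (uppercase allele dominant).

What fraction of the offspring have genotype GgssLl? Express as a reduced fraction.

P(GgssLl) = 1/16

GgSsLl gametes: GSL×1, GSl×1, GsL×1, Gsl×1, gSL×1, gSl×1, gsL×1, gsl×1
ggSsll gametes: gSl×4, gsl×4
GgSsLl×ggSsll grid (8·8=64): GgSSLl=4 GgSSll=4 GgSsLl=8 GgSsll=8 GgssLl=4 Ggssll=4 ggSSLl=4 ggSSll=4 ggSsLl=8 ggSsll=8 ggssLl=4 ggssll=4
GgssLl hits 4/64; gcd=4; 4÷4/64÷4 = 1/16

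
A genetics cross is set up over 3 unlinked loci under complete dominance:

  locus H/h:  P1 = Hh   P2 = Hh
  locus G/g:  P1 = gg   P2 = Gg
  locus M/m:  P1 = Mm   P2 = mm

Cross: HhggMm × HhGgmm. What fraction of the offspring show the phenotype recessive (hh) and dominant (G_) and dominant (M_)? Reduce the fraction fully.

P(hh G_ M_) = 1/16

HhggMm gametes: HgM×2, Hgm×2, hgM×2, hgm×2
HhGgmm gametes: HGm×2, Hgm×2, hGm×2, hgm×2
HhggMm×HhGgmm grid (8·8=64): HHGgMm=4 HHGgmm=4 HHggMm=4 HHggmm=4 HhGgMm=8 HhGgmm=8 HhggMm=8 Hhggmm=8 hhGgMm=4 hhGgmm=4 hhggMm=4 hhggmm=4
hh G_ M_ hits 4/64; gcd=4; 4÷4/64÷4 = 1/16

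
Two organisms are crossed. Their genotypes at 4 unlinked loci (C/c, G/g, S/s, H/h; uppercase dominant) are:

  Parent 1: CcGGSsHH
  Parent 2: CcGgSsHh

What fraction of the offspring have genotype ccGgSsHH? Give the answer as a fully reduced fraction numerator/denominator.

P(ccGgSsHH) = 1/32

CcGGSsHH gametes: CGSH×4, CGsH×4, cGSH×4, cGsH×4
CcGgSsHh gametes: CGSH×1, CGSh×1, CGsH×1, CGsh×1, CgSH×1, CgSh×1, CgsH×1, Cgsh×1, cGSH×1, cGSh×1, cGsH×1, cGsh×1, cgSH×1, cgSh×1, cgsH×1, cgsh×1
CcGGSsHH×CcGgSsHh grid (16·16=256): CCGGSSHH=4 CCGGSSHh=4 CCGGSsHH=8 CCGGSsHh=8 CCGGssHH=4 CCGGssHh=4 CCGgSSHH=4 CCGgSSHh=4 CCGgSsHH=8 CCGgSsHh=8 CCGgssHH=4 CCGgssHh=4 CcGGSSHH=8 CcGGSSHh=8 CcGGSsHH=16 CcGGSsHh=16 CcGGssHH=8 CcGGssHh=8 CcGgSSHH=8 CcGgSSHh=8 CcGgSsHH=16 CcGgSsHh=16 CcGgssHH=8 CcGgssHh=8 ccGGSSHH=4 ccGGSSHh=4 ccGGSsHH=8 ccGGSsHh=8 ccGGssHH=4 ccGGssHh=4 ccGgSSHH=4 ccGgSSHh=4 ccGgSsHH=8 ccGgSsHh=8 ccGgssHH=4 ccGgssHh=4
ccGgSsHH hits 8/256; gcd=8; 8÷8/256÷8 = 1/32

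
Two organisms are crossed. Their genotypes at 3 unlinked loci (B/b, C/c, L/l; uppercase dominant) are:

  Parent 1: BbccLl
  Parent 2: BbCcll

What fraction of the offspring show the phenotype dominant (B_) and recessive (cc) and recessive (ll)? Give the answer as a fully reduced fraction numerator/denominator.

BbccLl gametes: BcL×2, Bcl×2, bcL×2, bcl×2
BbCcll gametes: BCl×2, Bcl×2, bCl×2, bcl×2
BbccLl×BbCcll grid (8·8=64): BBCcLl=4 BBCcll=4 BBccLl=4 BBccll=4 BbCcLl=8 BbCcll=8 BbccLl=8 Bbccll=8 bbCcLl=4 bbCcll=4 bbccLl=4 bbccll=4
B_ cc ll hits 12/64; gcd=4; 12÷4/64÷4 = 3/16

P(B_ cc ll) = 3/16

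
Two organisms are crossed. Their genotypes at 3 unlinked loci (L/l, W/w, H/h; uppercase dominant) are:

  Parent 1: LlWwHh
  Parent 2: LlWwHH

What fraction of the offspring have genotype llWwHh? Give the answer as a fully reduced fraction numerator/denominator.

LlWwHh gametes: LWH×1, LWh×1, LwH×1, Lwh×1, lWH×1, lWh×1, lwH×1, lwh×1
LlWwHH gametes: LWH×2, LwH×2, lWH×2, lwH×2
LlWwHh×LlWwHH grid (8·8=64): LLWWHH=2 LLWWHh=2 LLWwHH=4 LLWwHh=4 LLwwHH=2 LLwwHh=2 LlWWHH=4 LlWWHh=4 LlWwHH=8 LlWwHh=8 LlwwHH=4 LlwwHh=4 llWWHH=2 llWWHh=2 llWwHH=4 llWwHh=4 llwwHH=2 llwwHh=2
llWwHh hits 4/64; gcd=4; 4÷4/64÷4 = 1/16

P(llWwHh) = 1/16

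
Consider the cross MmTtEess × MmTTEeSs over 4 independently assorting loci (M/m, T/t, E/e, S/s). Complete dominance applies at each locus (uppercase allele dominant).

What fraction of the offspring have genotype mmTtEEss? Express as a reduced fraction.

MmTtEess gametes: MTEs×2, MTes×2, MtEs×2, Mtes×2, mTEs×2, mTes×2, mtEs×2, mtes×2
MmTTEeSs gametes: MTES×2, MTEs×2, MTeS×2, MTes×2, mTES×2, mTEs×2, mTeS×2, mTes×2
MmTtEess×MmTTEeSs grid (16·16=256): MMTTEESs=4 MMTTEEss=4 MMTTEeSs=8 MMTTEess=8 MMTTeeSs=4 MMTTeess=4 MMTtEESs=4 MMTtEEss=4 MMTtEeSs=8 MMTtEess=8 MMTteeSs=4 MMTteess=4 MmTTEESs=8 MmTTEEss=8 MmTTEeSs=16 MmTTEess=16 MmTTeeSs=8 MmTTeess=8 MmTtEESs=8 MmTtEEss=8 MmTtEeSs=16 MmTtEess=16 MmTteeSs=8 MmTteess=8 mmTTEESs=4 mmTTEEss=4 mmTTEeSs=8 mmTTEess=8 mmTTeeSs=4 mmTTeess=4 mmTtEESs=4 mmTtEEss=4 mmTtEeSs=8 mmTtEess=8 mmTteeSs=4 mmTteess=4
mmTtEEss hits 4/256; gcd=4; 4÷4/256÷4 = 1/64

P(mmTtEEss) = 1/64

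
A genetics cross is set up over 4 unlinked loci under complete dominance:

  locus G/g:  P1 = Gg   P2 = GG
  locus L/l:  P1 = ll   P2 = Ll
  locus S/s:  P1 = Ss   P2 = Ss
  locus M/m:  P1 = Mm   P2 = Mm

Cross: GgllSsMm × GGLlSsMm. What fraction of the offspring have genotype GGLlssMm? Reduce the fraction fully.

P(GGLlssMm) = 1/32

GgllSsMm gametes: GlSM×2, GlSm×2, GlsM×2, Glsm×2, glSM×2, glSm×2, glsM×2, glsm×2
GGLlSsMm gametes: GLSM×2, GLSm×2, GLsM×2, GLsm×2, GlSM×2, GlSm×2, GlsM×2, Glsm×2
GgllSsMm×GGLlSsMm grid (16·16=256): GGLlSSMM=4 GGLlSSMm=8 GGLlSSmm=4 GGLlSsMM=8 GGLlSsMm=16 GGLlSsmm=8 GGLlssMM=4 GGLlssMm=8 GGLlssmm=4 GGllSSMM=4 GGllSSMm=8 GGllSSmm=4 GGllSsMM=8 GGllSsMm=16 GGllSsmm=8 GGllssMM=4 GGllssMm=8 GGllssmm=4 GgLlSSMM=4 GgLlSSMm=8 GgLlSSmm=4 GgLlSsMM=8 GgLlSsMm=16 GgLlSsmm=8 GgLlssMM=4 GgLlssMm=8 GgLlssmm=4 GgllSSMM=4 GgllSSMm=8 GgllSSmm=4 GgllSsMM=8 GgllSsMm=16 GgllSsmm=8 GgllssMM=4 GgllssMm=8 Ggllssmm=4
GGLlssMm hits 8/256; gcd=8; 8÷8/256÷8 = 1/32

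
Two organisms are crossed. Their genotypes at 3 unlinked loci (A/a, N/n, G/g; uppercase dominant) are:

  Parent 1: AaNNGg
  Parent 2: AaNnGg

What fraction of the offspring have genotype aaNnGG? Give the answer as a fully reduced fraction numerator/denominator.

AaNNGg gametes: ANG×2, ANg×2, aNG×2, aNg×2
AaNnGg gametes: ANG×1, ANg×1, AnG×1, Ang×1, aNG×1, aNg×1, anG×1, ang×1
AaNNGg×AaNnGg grid (8·8=64): AANNGG=2 AANNGg=4 AANNgg=2 AANnGG=2 AANnGg=4 AANngg=2 AaNNGG=4 AaNNGg=8 AaNNgg=4 AaNnGG=4 AaNnGg=8 AaNngg=4 aaNNGG=2 aaNNGg=4 aaNNgg=2 aaNnGG=2 aaNnGg=4 aaNngg=2
aaNnGG hits 2/64; gcd=2; 2÷2/64÷2 = 1/32

P(aaNnGG) = 1/32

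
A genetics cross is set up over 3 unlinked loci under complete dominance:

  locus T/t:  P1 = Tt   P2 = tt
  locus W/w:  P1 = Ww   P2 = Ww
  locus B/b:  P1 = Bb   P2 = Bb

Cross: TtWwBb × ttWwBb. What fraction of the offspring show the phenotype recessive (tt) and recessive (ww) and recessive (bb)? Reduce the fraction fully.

P(tt ww bb) = 1/32

TtWwBb gametes: TWB×1, TWb×1, TwB×1, Twb×1, tWB×1, tWb×1, twB×1, twb×1
ttWwBb gametes: tWB×2, tWb×2, twB×2, twb×2
TtWwBb×ttWwBb grid (8·8=64): TtWWBB=2 TtWWBb=4 TtWWbb=2 TtWwBB=4 TtWwBb=8 TtWwbb=4 TtwwBB=2 TtwwBb=4 Ttwwbb=2 ttWWBB=2 ttWWBb=4 ttWWbb=2 ttWwBB=4 ttWwBb=8 ttWwbb=4 ttwwBB=2 ttwwBb=4 ttwwbb=2
tt ww bb hits 2/64; gcd=2; 2÷2/64÷2 = 1/32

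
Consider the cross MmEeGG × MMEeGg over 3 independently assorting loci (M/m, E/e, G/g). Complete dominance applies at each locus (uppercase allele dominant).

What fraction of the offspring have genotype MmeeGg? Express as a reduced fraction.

MmEeGG gametes: MEG×2, MeG×2, mEG×2, meG×2
MMEeGg gametes: MEG×2, MEg×2, MeG×2, Meg×2
MmEeGG×MMEeGg grid (8·8=64): MMEEGG=4 MMEEGg=4 MMEeGG=8 MMEeGg=8 MMeeGG=4 MMeeGg=4 MmEEGG=4 MmEEGg=4 MmEeGG=8 MmEeGg=8 MmeeGG=4 MmeeGg=4
MmeeGg hits 4/64; gcd=4; 4÷4/64÷4 = 1/16

P(MmeeGg) = 1/16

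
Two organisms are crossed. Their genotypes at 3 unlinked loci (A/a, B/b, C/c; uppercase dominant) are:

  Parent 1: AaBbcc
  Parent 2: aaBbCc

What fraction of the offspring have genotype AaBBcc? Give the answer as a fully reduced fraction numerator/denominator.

AaBbcc gametes: ABc×2, Abc×2, aBc×2, abc×2
aaBbCc gametes: aBC×2, aBc×2, abC×2, abc×2
AaBbcc×aaBbCc grid (8·8=64): AaBBCc=4 AaBBcc=4 AaBbCc=8 AaBbcc=8 AabbCc=4 Aabbcc=4 aaBBCc=4 aaBBcc=4 aaBbCc=8 aaBbcc=8 aabbCc=4 aabbcc=4
AaBBcc hits 4/64; gcd=4; 4÷4/64÷4 = 1/16

P(AaBBcc) = 1/16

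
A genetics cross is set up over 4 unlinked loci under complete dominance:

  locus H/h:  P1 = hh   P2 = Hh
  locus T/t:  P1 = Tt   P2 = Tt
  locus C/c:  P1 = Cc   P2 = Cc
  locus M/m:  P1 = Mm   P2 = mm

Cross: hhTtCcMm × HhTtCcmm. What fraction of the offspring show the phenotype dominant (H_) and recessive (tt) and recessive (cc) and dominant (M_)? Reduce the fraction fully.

hhTtCcMm gametes: hTCM×2, hTCm×2, hTcM×2, hTcm×2, htCM×2, htCm×2, htcM×2, htcm×2
HhTtCcmm gametes: HTCm×2, HTcm×2, HtCm×2, Htcm×2, hTCm×2, hTcm×2, htCm×2, htcm×2
hhTtCcMm×HhTtCcmm grid (16·16=256): HhTTCCMm=4 HhTTCCmm=4 HhTTCcMm=8 HhTTCcmm=8 HhTTccMm=4 HhTTccmm=4 HhTtCCMm=8 HhTtCCmm=8 HhTtCcMm=16 HhTtCcmm=16 HhTtccMm=8 HhTtccmm=8 HhttCCMm=4 HhttCCmm=4 HhttCcMm=8 HhttCcmm=8 HhttccMm=4 Hhttccmm=4 hhTTCCMm=4 hhTTCCmm=4 hhTTCcMm=8 hhTTCcmm=8 hhTTccMm=4 hhTTccmm=4 hhTtCCMm=8 hhTtCCmm=8 hhTtCcMm=16 hhTtCcmm=16 hhTtccMm=8 hhTtccmm=8 hhttCCMm=4 hhttCCmm=4 hhttCcMm=8 hhttCcmm=8 hhttccMm=4 hhttccmm=4
H_ tt cc M_ hits 4/256; gcd=4; 4÷4/256÷4 = 1/64

P(H_ tt cc M_) = 1/64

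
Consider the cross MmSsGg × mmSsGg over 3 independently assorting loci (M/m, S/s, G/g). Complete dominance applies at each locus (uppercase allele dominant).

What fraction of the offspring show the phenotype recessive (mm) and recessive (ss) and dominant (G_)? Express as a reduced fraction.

P(mm ss G_) = 3/32

MmSsGg gametes: MSG×1, MSg×1, MsG×1, Msg×1, mSG×1, mSg×1, msG×1, msg×1
mmSsGg gametes: mSG×2, mSg×2, msG×2, msg×2
MmSsGg×mmSsGg grid (8·8=64): MmSSGG=2 MmSSGg=4 MmSSgg=2 MmSsGG=4 MmSsGg=8 MmSsgg=4 MmssGG=2 MmssGg=4 Mmssgg=2 mmSSGG=2 mmSSGg=4 mmSSgg=2 mmSsGG=4 mmSsGg=8 mmSsgg=4 mmssGG=2 mmssGg=4 mmssgg=2
mm ss G_ hits 6/64; gcd=2; 6÷2/64÷2 = 3/32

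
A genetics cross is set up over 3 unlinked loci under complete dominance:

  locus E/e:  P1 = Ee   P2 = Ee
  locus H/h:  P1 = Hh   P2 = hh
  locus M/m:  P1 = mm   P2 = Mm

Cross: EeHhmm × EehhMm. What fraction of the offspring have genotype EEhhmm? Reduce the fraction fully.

EeHhmm gametes: EHm×2, Ehm×2, eHm×2, ehm×2
EehhMm gametes: EhM×2, Ehm×2, ehM×2, ehm×2
EeHhmm×EehhMm grid (8·8=64): EEHhMm=4 EEHhmm=4 EEhhMm=4 EEhhmm=4 EeHhMm=8 EeHhmm=8 EehhMm=8 Eehhmm=8 eeHhMm=4 eeHhmm=4 eehhMm=4 eehhmm=4
EEhhmm hits 4/64; gcd=4; 4÷4/64÷4 = 1/16

P(EEhhmm) = 1/16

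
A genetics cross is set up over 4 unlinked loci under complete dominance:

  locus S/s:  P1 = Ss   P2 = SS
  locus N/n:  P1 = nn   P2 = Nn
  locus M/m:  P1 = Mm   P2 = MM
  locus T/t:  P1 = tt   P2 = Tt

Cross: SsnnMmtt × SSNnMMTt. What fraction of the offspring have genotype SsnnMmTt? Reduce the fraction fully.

P(SsnnMmTt) = 1/16

SsnnMmtt gametes: SnMt×4, Snmt×4, snMt×4, snmt×4
SSNnMMTt gametes: SNMT×4, SNMt×4, SnMT×4, SnMt×4
SsnnMmtt×SSNnMMTt grid (16·16=256): SSNnMMTt=16 SSNnMMtt=16 SSNnMmTt=16 SSNnMmtt=16 SSnnMMTt=16 SSnnMMtt=16 SSnnMmTt=16 SSnnMmtt=16 SsNnMMTt=16 SsNnMMtt=16 SsNnMmTt=16 SsNnMmtt=16 SsnnMMTt=16 SsnnMMtt=16 SsnnMmTt=16 SsnnMmtt=16
SsnnMmTt hits 16/256; gcd=16; 16÷16/256÷16 = 1/16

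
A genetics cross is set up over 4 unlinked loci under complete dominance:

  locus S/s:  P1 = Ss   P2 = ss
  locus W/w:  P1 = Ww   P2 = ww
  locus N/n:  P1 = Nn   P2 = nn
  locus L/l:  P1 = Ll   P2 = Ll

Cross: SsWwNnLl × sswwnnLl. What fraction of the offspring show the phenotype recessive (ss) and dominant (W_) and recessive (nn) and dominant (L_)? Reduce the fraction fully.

P(ss W_ nn L_) = 3/32

SsWwNnLl gametes: SWNL×1, SWNl×1, SWnL×1, SWnl×1, SwNL×1, SwNl×1, SwnL×1, Swnl×1, sWNL×1, sWNl×1, sWnL×1, sWnl×1, swNL×1, swNl×1, swnL×1, swnl×1
sswwnnLl gametes: swnL×8, swnl×8
SsWwNnLl×sswwnnLl grid (16·16=256): SsWwNnLL=8 SsWwNnLl=16 SsWwNnll=8 SsWwnnLL=8 SsWwnnLl=16 SsWwnnll=8 SswwNnLL=8 SswwNnLl=16 SswwNnll=8 SswwnnLL=8 SswwnnLl=16 Sswwnnll=8 ssWwNnLL=8 ssWwNnLl=16 ssWwNnll=8 ssWwnnLL=8 ssWwnnLl=16 ssWwnnll=8 sswwNnLL=8 sswwNnLl=16 sswwNnll=8 sswwnnLL=8 sswwnnLl=16 sswwnnll=8
ss W_ nn L_ hits 24/256; gcd=8; 24÷8/256÷8 = 3/32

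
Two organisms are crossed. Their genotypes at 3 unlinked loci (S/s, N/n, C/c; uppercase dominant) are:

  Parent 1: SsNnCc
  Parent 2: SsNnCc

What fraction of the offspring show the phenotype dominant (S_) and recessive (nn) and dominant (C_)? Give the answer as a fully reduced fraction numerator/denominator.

SsNnCc gametes: SNC×1, SNc×1, SnC×1, Snc×1, sNC×1, sNc×1, snC×1, snc×1
SsNnCc gametes: SNC×1, SNc×1, SnC×1, Snc×1, sNC×1, sNc×1, snC×1, snc×1
SsNnCc×SsNnCc grid (8·8=64): SSNNCC=1 SSNNCc=2 SSNNcc=1 SSNnCC=2 SSNnCc=4 SSNncc=2 SSnnCC=1 SSnnCc=2 SSnncc=1 SsNNCC=2 SsNNCc=4 SsNNcc=2 SsNnCC=4 SsNnCc=8 SsNncc=4 SsnnCC=2 SsnnCc=4 Ssnncc=2 ssNNCC=1 ssNNCc=2 ssNNcc=1 ssNnCC=2 ssNnCc=4 ssNncc=2 ssnnCC=1 ssnnCc=2 ssnncc=1
S_ nn C_ hits 9/64; gcd=1; 9÷1/64÷1 = 9/64

P(S_ nn C_) = 9/64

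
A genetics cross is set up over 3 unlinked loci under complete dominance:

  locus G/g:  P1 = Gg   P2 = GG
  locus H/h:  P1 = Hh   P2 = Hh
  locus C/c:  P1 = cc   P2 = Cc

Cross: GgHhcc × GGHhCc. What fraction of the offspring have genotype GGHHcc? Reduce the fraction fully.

GgHhcc gametes: GHc×2, Ghc×2, gHc×2, ghc×2
GGHhCc gametes: GHC×2, GHc×2, GhC×2, Ghc×2
GgHhcc×GGHhCc grid (8·8=64): GGHHCc=4 GGHHcc=4 GGHhCc=8 GGHhcc=8 GGhhCc=4 GGhhcc=4 GgHHCc=4 GgHHcc=4 GgHhCc=8 GgHhcc=8 GghhCc=4 Gghhcc=4
GGHHcc hits 4/64; gcd=4; 4÷4/64÷4 = 1/16

P(GGHHcc) = 1/16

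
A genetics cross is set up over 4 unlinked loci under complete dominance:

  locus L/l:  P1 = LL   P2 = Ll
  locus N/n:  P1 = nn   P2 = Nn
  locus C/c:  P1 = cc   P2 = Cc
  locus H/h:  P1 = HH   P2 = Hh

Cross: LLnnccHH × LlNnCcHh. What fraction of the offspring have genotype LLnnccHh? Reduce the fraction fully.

P(LLnnccHh) = 1/16

LLnnccHH gametes: LncH×16
LlNnCcHh gametes: LNCH×1, LNCh×1, LNcH×1, LNch×1, LnCH×1, LnCh×1, LncH×1, Lnch×1, lNCH×1, lNCh×1, lNcH×1, lNch×1, lnCH×1, lnCh×1, lncH×1, lnch×1
LLnnccHH×LlNnCcHh grid (16·16=256): LLNnCcHH=16 LLNnCcHh=16 LLNnccHH=16 LLNnccHh=16 LLnnCcHH=16 LLnnCcHh=16 LLnnccHH=16 LLnnccHh=16 LlNnCcHH=16 LlNnCcHh=16 LlNnccHH=16 LlNnccHh=16 LlnnCcHH=16 LlnnCcHh=16 LlnnccHH=16 LlnnccHh=16
LLnnccHh hits 16/256; gcd=16; 16÷16/256÷16 = 1/16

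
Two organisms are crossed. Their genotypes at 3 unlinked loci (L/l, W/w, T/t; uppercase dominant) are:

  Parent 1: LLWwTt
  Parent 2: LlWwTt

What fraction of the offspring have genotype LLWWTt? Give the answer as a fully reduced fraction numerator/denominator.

LLWwTt gametes: LWT×2, LWt×2, LwT×2, Lwt×2
LlWwTt gametes: LWT×1, LWt×1, LwT×1, Lwt×1, lWT×1, lWt×1, lwT×1, lwt×1
LLWwTt×LlWwTt grid (8·8=64): LLWWTT=2 LLWWTt=4 LLWWtt=2 LLWwTT=4 LLWwTt=8 LLWwtt=4 LLwwTT=2 LLwwTt=4 LLwwtt=2 LlWWTT=2 LlWWTt=4 LlWWtt=2 LlWwTT=4 LlWwTt=8 LlWwtt=4 LlwwTT=2 LlwwTt=4 Llwwtt=2
LLWWTt hits 4/64; gcd=4; 4÷4/64÷4 = 1/16

P(LLWWTt) = 1/16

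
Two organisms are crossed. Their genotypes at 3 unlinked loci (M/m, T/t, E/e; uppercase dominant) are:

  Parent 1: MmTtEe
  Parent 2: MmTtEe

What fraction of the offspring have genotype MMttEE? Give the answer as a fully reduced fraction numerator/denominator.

MmTtEe gametes: MTE×1, MTe×1, MtE×1, Mte×1, mTE×1, mTe×1, mtE×1, mte×1
MmTtEe gametes: MTE×1, MTe×1, MtE×1, Mte×1, mTE×1, mTe×1, mtE×1, mte×1
MmTtEe×MmTtEe grid (8·8=64): MMTTEE=1 MMTTEe=2 MMTTee=1 MMTtEE=2 MMTtEe=4 MMTtee=2 MMttEE=1 MMttEe=2 MMttee=1 MmTTEE=2 MmTTEe=4 MmTTee=2 MmTtEE=4 MmTtEe=8 MmTtee=4 MmttEE=2 MmttEe=4 Mmttee=2 mmTTEE=1 mmTTEe=2 mmTTee=1 mmTtEE=2 mmTtEe=4 mmTtee=2 mmttEE=1 mmttEe=2 mmttee=1
MMttEE hits 1/64; gcd=1; 1÷1/64÷1 = 1/64

P(MMttEE) = 1/64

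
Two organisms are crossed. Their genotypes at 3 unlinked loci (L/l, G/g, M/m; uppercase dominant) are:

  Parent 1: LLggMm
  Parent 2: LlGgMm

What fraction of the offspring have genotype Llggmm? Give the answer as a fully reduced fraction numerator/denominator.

P(Llggmm) = 1/16

LLggMm gametes: LgM×4, Lgm×4
LlGgMm gametes: LGM×1, LGm×1, LgM×1, Lgm×1, lGM×1, lGm×1, lgM×1, lgm×1
LLggMm×LlGgMm grid (8·8=64): LLGgMM=4 LLGgMm=8 LLGgmm=4 LLggMM=4 LLggMm=8 LLggmm=4 LlGgMM=4 LlGgMm=8 LlGgmm=4 LlggMM=4 LlggMm=8 Llggmm=4
Llggmm hits 4/64; gcd=4; 4÷4/64÷4 = 1/16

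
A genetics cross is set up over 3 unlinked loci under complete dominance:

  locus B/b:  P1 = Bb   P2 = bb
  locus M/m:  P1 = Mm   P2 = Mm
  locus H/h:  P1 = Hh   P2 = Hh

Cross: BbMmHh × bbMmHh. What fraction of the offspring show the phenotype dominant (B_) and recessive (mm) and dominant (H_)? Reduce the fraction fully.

BbMmHh gametes: BMH×1, BMh×1, BmH×1, Bmh×1, bMH×1, bMh×1, bmH×1, bmh×1
bbMmHh gametes: bMH×2, bMh×2, bmH×2, bmh×2
BbMmHh×bbMmHh grid (8·8=64): BbMMHH=2 BbMMHh=4 BbMMhh=2 BbMmHH=4 BbMmHh=8 BbMmhh=4 BbmmHH=2 BbmmHh=4 Bbmmhh=2 bbMMHH=2 bbMMHh=4 bbMMhh=2 bbMmHH=4 bbMmHh=8 bbMmhh=4 bbmmHH=2 bbmmHh=4 bbmmhh=2
B_ mm H_ hits 6/64; gcd=2; 6÷2/64÷2 = 3/32

P(B_ mm H_) = 3/32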